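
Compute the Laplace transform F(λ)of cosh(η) λ/(λ^2 - 1)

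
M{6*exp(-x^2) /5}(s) 3*gamma(s/2) /5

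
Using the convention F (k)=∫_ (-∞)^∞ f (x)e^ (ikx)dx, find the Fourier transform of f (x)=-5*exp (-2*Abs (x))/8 -5/ (2*k^2 + 8)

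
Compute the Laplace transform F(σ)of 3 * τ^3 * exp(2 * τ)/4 9/(2 * (σ - 2)^4)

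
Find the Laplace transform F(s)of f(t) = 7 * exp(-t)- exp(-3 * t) 7/(s + 1) - 1/(s + 3)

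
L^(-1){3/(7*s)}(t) 3/7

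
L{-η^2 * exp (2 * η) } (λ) -2/ (λ - 2) ^3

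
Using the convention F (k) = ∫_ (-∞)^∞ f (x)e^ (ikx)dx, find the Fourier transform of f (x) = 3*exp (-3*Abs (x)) 18/ (k^2 + 9)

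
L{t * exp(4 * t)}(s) (s - 4)^(-2)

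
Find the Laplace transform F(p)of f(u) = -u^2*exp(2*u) -2/(p - 2)^3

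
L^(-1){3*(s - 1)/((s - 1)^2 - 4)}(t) 3*exp(t)*cosh(2*t)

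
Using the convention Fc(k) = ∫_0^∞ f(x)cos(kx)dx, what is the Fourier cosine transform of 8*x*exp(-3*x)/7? 8*(9 - k^2)/(7*(k^2 + 9)^2)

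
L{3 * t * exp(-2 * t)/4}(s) 3/(4 * (s + 2)^2)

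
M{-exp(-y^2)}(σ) -gamma(σ/2)/2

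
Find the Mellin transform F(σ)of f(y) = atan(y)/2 -pi*sec(pi*σ/2)/(4*σ)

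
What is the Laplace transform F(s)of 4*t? 4/s^2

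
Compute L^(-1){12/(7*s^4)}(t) 2*t^3/7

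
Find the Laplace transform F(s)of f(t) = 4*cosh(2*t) 4*s/(s^2-4)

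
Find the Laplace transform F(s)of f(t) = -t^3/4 -3/(2*s^4)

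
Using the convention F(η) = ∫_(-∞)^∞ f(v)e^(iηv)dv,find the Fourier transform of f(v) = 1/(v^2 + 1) pi * exp(-Abs(η))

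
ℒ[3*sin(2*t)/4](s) 3/(2*(s^2 + 4))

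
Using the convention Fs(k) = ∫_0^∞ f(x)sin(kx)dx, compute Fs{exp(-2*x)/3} k/(3*(k^2+4))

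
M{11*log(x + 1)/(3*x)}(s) -11*pi*csc(pi*s)/(3*s - 3)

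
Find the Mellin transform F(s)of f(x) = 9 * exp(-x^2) 9 * gamma(s/2)/2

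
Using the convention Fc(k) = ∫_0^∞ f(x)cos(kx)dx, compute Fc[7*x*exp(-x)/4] 7*(1 - k^2)/(4*(k^2 + 1)^2)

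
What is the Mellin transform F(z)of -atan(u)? pi*sec(pi*z/2)/(2*z)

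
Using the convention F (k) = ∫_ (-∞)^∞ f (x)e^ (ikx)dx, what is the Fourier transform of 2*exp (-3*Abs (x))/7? 12/ (7*(k^2 + 9))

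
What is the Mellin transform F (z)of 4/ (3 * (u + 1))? 4 * pi * csc (pi * z)/3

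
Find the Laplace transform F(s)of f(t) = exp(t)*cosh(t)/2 (s - 1)/(2*s*(s - 2))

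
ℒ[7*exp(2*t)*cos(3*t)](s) 7*(s - 2)/((s - 2)^2 + 9)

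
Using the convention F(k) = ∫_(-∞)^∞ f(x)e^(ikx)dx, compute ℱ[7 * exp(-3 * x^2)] 7 * sqrt(3) * sqrt(pi) * exp(-k^2/12)/3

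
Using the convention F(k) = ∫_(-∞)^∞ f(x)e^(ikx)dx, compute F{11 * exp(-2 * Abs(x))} 44/(k^2+4)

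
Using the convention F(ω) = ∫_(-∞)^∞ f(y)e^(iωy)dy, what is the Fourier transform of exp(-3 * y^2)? sqrt(3) * sqrt(pi) * exp(-ω^2/12)/3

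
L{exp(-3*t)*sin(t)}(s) 1/((s+3)^2+1)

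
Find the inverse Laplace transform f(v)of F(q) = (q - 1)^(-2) v*exp(v)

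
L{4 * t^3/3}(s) 8/s^4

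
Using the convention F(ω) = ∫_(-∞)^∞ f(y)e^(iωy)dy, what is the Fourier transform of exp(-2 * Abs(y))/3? 4/(3 * (ω^2 + 4))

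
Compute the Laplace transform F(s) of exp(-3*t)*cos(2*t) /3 (s + 3) /(3*((s + 3) ^2 + 4) ) 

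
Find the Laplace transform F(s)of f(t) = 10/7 10/(7 * s)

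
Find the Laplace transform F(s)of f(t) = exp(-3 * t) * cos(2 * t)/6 (s + 3)/(6 * ((s + 3)^2 + 4))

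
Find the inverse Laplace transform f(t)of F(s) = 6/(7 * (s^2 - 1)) 6 * sinh(t)/7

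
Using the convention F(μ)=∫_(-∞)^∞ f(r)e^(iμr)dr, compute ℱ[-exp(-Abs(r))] -2/(μ^2 + 1)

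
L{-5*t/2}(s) -5/(2*s^2)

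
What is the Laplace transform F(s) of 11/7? 11/(7 * s) 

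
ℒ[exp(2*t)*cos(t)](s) (s - 2) /((s - 2) ^2 + 1) 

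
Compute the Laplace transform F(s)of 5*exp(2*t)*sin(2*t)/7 10/(7*((s - 2)^2 + 4))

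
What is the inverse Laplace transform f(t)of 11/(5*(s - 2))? 11*exp(2*t)/5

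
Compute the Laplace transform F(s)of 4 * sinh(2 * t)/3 8/(3 * (s^2 - 4))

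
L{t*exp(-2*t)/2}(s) 1/(2*(s + 2)^2)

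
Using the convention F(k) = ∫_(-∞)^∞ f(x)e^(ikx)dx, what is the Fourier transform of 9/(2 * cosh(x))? 9 * pi/(2 * cosh(pi * k/2))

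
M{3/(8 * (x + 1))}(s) 3 * pi * csc(pi * s)/8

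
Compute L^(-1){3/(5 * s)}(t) 3/5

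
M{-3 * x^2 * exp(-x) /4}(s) -3 * gamma(s + 2) /4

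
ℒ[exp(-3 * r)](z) 1/(z + 3)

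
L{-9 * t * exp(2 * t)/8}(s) -9/(8 * (s - 2)^2)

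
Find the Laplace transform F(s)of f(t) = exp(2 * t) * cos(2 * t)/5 (s - 2)/(5 * ((s - 2)^2 + 4))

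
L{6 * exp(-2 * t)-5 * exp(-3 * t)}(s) 6/(s + 2)-5/(s + 3)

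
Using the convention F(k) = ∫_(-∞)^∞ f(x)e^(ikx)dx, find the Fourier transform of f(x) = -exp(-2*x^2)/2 -sqrt(2)*sqrt(pi)*exp(-k^2/8)/4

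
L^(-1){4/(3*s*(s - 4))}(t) 2*exp(2*t)*sinh(2*t)/3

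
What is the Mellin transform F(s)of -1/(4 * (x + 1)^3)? -pi * (s - 2) * (s - 1)/(8 * sin(pi * s))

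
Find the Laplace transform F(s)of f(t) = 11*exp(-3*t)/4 11/(4*(s+3))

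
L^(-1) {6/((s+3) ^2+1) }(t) 6*exp(-3*t)*sin(t) 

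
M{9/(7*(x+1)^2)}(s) -9*pi*(s - 1)/(7*sin(pi*s))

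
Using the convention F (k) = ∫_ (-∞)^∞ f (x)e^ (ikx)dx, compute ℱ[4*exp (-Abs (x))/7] 8/ (7*(k^2 + 1))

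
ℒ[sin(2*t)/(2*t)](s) atan(2/s)/2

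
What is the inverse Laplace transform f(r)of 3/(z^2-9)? sinh(3*r)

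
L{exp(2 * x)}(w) 1/(w - 2)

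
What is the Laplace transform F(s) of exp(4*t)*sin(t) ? 1/((s - 4) ^2 + 1) 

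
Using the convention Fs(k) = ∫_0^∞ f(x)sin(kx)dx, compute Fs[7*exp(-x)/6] 7*k/(6*(k^2 + 1))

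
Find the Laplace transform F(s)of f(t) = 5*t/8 5/(8*s^2)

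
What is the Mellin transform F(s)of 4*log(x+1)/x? -4*pi*csc(pi*s)/(s - 1)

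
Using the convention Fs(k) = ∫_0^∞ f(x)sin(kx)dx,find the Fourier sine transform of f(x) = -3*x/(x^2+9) -3*pi*exp(-3*k)/2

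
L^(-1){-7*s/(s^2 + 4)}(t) -7*cos(2*t)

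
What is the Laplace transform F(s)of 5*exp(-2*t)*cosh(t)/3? 5*(s + 2)/(3*((s + 2)^2-1))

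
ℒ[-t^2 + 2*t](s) 2/s^2 - 2/s^3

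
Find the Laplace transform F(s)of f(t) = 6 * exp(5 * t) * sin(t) 6/((s - 5)^2 + 1)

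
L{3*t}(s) 3/s^2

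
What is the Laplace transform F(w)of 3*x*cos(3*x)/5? 3*(w^2 - 9)/(5*(w^2+9)^2)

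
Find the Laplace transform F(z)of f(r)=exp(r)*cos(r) (z - 1)/((z - 1)^2 + 1)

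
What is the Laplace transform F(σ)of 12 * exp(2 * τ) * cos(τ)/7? 12 * (σ - 2)/(7 * ((σ - 2)^2 + 1))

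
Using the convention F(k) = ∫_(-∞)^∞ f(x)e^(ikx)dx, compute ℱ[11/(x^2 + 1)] 11*pi*exp(-Abs(k))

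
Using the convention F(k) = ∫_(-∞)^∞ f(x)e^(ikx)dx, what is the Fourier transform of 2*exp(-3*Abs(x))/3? 4/(k^2 + 9)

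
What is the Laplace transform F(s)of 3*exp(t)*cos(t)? 3*(s - 1)/((s - 1)^2 + 1)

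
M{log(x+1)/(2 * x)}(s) -pi * csc(pi * s)/(2 * s - 2)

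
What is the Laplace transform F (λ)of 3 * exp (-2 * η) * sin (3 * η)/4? 9/ (4 * ( (λ + 2)^2 + 9))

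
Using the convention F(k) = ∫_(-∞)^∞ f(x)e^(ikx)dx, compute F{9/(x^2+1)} 9*pi*exp(-Abs(k))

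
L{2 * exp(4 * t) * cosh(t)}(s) 2 * (s - 4)/((s - 4)^2 - 1)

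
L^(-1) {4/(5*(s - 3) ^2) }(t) 4*t*exp(3*t) /5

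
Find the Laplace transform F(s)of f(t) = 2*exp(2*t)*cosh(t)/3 2*(s - 2)/(3*((s - 2)^2-1))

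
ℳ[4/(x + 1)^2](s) -4 * pi * (s - 1)/sin(pi * s)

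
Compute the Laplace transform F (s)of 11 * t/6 11/ (6 * s^2)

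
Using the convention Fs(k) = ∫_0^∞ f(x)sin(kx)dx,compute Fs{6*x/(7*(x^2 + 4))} 3*pi*exp(-2*k)/7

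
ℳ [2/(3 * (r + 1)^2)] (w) -2 * pi * (w - 1)/(3 * sin(pi * w))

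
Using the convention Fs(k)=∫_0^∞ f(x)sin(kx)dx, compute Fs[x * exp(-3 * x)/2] 3 * k/(k^2 + 9)^2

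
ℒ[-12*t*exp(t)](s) -12/(s - 1) ^2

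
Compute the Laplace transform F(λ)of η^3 6/λ^4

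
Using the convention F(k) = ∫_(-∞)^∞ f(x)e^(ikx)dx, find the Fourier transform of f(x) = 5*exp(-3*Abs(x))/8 15/(4*(k^2+9))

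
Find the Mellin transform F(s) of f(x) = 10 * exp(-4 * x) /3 10 * gamma(s) /(3 * 2^(2 * s) ) 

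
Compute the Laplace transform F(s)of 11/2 11/(2*s)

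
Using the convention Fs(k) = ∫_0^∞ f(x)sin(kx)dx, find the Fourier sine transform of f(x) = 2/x pi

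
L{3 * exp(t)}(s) 3/(s - 1)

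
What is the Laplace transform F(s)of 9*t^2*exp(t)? 18/(s - 1)^3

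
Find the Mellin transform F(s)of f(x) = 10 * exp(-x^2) 5 * gamma(s/2)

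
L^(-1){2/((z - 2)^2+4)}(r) exp(2*r)*sin(2*r)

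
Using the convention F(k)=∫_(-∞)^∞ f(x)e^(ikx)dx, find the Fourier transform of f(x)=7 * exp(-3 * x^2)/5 7 * sqrt(3) * sqrt(pi) * exp(-k^2/12)/15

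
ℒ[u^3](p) 6/p^4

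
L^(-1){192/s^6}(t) 8 * t^5/5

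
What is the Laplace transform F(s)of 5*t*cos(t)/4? 5*(s^2 - 1)/(4*(s^2 + 1)^2)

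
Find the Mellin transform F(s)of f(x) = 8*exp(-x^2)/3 4*gamma(s/2)/3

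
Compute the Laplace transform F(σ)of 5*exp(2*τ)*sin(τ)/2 5/(2*((σ - 2)^2 + 1))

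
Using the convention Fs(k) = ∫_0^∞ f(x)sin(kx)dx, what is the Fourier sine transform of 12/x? 6*pi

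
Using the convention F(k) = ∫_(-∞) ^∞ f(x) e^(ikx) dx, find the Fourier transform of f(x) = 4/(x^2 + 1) 4*pi*exp(-Abs(k) ) 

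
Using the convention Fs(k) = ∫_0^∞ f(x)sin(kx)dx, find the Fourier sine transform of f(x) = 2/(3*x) pi/3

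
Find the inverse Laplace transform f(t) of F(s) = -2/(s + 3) -2*exp(-3*t) 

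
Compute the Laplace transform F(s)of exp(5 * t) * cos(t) (s - 5)/((s - 5)^2 + 1)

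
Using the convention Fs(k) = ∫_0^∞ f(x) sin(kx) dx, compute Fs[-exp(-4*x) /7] -k/(7*k^2 + 112) 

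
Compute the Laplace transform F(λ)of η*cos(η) (λ^2 - 1)/(λ^2 + 1)^2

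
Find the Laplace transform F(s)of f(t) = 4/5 4/(5 * s)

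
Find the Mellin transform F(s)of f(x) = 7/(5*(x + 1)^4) 7*gamma(s)*gamma(4 - s)/30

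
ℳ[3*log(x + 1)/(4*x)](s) -3*pi*csc(pi*s)/(4*s - 4)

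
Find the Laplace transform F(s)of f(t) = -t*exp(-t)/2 -1/(2*(s + 1)^2)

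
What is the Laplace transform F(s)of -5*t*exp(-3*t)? -5/(s + 3)^2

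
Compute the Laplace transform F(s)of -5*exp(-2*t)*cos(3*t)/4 5*(-s - 2)/(4*((s + 2)^2 + 9))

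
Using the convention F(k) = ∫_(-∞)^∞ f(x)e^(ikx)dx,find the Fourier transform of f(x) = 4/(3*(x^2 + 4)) 2*pi*exp(-2*Abs(k))/3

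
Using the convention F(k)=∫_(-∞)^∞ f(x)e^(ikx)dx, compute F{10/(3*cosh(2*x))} 5*pi/(3*cosh(pi*k/4))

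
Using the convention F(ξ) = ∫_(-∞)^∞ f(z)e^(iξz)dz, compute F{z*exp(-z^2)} I*sqrt(pi)*ξ*exp(-ξ^2/4)/2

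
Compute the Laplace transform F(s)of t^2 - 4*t 2/s^3 - 4/s^2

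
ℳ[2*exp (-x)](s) 2*gamma (s)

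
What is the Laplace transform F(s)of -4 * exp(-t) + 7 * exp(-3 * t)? 7/(s + 3) - 4/(s + 1)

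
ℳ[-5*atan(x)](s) 5*pi*sec(pi*s/2)/(2*s)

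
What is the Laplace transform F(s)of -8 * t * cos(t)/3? 8 * (1 - s^2)/(3 * (s^2 + 1)^2)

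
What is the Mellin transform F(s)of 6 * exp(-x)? 6 * gamma(s)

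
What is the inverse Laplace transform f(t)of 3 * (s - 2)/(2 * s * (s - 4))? 3 * exp(2 * t) * cosh(2 * t)/2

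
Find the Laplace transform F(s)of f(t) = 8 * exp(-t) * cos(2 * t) 8 * (s + 1)/((s + 1)^2 + 4)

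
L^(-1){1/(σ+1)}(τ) exp(-τ)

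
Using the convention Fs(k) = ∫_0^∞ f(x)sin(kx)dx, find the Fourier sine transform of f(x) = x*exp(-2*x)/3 4*k/(3*(k^2 + 4)^2)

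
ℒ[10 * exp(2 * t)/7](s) 10/(7 * (s - 2))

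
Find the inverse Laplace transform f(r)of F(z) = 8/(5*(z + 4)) 8*exp(-4*r)/5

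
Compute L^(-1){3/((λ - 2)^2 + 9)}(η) exp(2*η)*sin(3*η)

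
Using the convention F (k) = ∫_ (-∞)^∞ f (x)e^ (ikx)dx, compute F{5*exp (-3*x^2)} 5*sqrt (3)*sqrt (pi)*exp (-k^2/12)/3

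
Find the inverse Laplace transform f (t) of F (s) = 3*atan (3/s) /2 3*sin (3*t) / (2*t) 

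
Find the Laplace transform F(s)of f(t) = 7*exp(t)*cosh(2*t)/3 7*(s - 1)/(3*((s - 1)^2 - 4))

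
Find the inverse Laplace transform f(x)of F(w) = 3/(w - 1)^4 x^3 * exp(x)/2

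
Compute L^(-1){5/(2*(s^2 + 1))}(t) 5*sin(t)/2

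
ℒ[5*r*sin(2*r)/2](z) 10*z/(z^2+4)^2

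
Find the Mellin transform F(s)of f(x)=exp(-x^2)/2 gamma(s/2)/4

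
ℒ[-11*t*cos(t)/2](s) 11*(1 - s^2)/(2*(s^2 + 1)^2)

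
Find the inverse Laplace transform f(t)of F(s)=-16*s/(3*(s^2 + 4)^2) -4*t*sin(2*t)/3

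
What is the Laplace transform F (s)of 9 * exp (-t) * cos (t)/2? 9 * (s + 1)/ (2 * ( (s + 1)^2 + 1))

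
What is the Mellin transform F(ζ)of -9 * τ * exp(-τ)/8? -9 * gamma(ζ + 1)/8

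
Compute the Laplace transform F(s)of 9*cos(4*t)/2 9*s/(2*(s^2 + 16))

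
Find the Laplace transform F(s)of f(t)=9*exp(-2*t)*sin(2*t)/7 18/(7*((s + 2)^2 + 4))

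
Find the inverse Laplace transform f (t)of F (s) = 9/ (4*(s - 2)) 9*exp (2*t)/4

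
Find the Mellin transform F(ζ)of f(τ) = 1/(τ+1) pi*csc(pi*ζ)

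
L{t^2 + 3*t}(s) 3/s^2 + 2/s^3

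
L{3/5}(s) 3/(5 * s)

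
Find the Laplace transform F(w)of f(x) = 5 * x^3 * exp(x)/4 15/(2 * (w - 1)^4)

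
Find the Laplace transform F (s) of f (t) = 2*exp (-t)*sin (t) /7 2/ (7*( (s + 1) ^2 + 1) ) 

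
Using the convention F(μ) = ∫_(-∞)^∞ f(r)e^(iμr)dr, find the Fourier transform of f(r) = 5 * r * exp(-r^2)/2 5 * I * sqrt(pi) * μ * exp(-μ^2/4)/4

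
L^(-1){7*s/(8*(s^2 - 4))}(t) 7*cosh(2*t)/8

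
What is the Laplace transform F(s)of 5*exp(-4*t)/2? 5/(2*(s+4))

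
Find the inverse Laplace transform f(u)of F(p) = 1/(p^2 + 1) sin(u)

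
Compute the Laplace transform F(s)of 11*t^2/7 22/(7*s^3)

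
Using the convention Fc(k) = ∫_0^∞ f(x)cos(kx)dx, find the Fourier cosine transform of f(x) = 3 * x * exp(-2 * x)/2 3 * (4 - k^2)/(2 * (k^2 + 4)^2)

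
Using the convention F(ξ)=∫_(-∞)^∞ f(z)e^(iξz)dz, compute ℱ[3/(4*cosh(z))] 3*pi/(4*cosh(pi*ξ/2))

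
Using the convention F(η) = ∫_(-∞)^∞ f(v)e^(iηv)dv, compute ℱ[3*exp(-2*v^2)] 3*sqrt(2)*sqrt(pi)*exp(-η^2/8)/2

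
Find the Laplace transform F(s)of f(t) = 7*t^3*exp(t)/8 21/(4*(s - 1)^4)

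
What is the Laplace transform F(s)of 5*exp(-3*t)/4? 5/(4*(s + 3))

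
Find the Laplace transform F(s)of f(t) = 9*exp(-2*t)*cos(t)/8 9*(s + 2)/(8*((s + 2)^2 + 1))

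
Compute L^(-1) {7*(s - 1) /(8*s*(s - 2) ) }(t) 7*exp(t)*cosh(t) /8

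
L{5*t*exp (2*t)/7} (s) 5/ (7*(s - 2)^2)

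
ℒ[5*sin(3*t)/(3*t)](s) 5*atan(3/s)/3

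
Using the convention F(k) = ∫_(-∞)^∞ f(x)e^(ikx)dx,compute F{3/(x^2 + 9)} pi*exp(-3*Abs(k))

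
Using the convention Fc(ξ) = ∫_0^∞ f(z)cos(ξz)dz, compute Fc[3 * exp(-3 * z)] 9/(ξ^2 + 9)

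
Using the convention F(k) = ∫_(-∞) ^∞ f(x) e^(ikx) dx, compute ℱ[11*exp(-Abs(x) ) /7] 22/(7*(k^2 + 1) ) 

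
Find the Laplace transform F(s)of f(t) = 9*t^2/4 9/(2*s^3)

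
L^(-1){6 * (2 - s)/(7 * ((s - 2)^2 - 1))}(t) -6 * exp(2 * t) * cosh(t)/7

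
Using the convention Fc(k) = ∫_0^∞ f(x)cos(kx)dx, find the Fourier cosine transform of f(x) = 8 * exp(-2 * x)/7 16/(7 * (k^2 + 4))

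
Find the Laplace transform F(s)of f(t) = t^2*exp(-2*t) 2/(s + 2)^3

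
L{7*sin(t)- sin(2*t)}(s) 7/(s^2+1) - 2/(s^2+4)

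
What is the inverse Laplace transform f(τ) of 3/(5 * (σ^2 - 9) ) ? sinh(3 * τ) /5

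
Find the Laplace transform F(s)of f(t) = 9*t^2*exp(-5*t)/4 9/(2*(s + 5)^3)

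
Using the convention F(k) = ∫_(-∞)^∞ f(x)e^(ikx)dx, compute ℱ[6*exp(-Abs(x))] 12/(k^2 + 1)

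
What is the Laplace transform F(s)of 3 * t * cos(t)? 3 * (s^2 - 1)/(s^2 + 1)^2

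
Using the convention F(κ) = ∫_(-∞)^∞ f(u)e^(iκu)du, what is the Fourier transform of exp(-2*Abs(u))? 4/(κ^2 + 4)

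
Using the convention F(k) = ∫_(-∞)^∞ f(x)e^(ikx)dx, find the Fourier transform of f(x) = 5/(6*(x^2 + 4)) 5*pi*exp(-2*Abs(k))/12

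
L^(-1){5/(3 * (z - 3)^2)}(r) 5 * r * exp(3 * r)/3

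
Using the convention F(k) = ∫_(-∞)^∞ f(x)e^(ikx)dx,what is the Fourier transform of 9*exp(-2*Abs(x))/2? 18/(k^2 + 4)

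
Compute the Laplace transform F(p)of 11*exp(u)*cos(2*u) 11*(p - 1)/((p - 1)^2 + 4)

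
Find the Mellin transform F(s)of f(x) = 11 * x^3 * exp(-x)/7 11 * gamma(s+3)/7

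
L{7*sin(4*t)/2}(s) 14/(s^2 + 16)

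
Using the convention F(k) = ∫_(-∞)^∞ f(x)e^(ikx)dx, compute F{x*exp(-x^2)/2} I*sqrt(pi)*k*exp(-k^2/4)/4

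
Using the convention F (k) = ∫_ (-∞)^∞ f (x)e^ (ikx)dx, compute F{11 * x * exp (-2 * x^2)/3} 11 * sqrt (2) * I * sqrt (pi) * k * exp (-k^2/8)/24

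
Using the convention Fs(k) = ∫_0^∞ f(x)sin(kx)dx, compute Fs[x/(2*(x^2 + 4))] pi*exp(-2*k)/4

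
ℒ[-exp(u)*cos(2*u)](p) (1 - p)/((p - 1)^2+4)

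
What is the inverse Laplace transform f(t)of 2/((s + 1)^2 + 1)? 2 * exp(-t) * sin(t)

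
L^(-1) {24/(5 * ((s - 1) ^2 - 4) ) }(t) 12 * exp(t) * sinh(2 * t) /5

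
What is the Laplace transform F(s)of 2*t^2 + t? s^(-2) + 4/s^3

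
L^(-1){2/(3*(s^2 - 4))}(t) sinh(2*t)/3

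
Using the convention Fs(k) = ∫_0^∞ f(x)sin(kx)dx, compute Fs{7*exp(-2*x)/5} 7*k/(5*(k^2+4))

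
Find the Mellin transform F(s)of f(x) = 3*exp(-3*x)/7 3^(1 - s)*gamma(s)/7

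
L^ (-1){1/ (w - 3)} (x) exp (3 * x)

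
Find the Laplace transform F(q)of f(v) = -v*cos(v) (1 - q^2)/(q^2 + 1)^2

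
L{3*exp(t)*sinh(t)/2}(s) 3/(2*s*(s - 2))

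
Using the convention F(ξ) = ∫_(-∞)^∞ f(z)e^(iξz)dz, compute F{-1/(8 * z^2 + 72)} -pi * exp(-3 * Abs(ξ))/24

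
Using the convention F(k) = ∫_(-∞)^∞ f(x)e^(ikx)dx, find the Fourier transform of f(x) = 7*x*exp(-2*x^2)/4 7*sqrt(2)*I*sqrt(pi)*k*exp(-k^2/8)/32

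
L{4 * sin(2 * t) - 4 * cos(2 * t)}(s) 8/(s^2 + 4) - 4 * s/(s^2 + 4)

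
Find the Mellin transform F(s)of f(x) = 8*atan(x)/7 -4*pi*sec(pi*s/2)/(7*s)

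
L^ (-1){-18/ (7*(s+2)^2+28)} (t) -9*exp (-2*t)*sin (2*t)/7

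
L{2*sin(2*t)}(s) 4/(s^2+4)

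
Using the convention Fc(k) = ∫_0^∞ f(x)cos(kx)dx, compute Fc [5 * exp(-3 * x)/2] 15/(2 * (k^2 + 9))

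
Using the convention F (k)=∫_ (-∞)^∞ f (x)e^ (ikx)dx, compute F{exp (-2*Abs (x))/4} 1/ (k^2+4)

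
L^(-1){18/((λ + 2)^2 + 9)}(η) 6*exp(-2*η)*sin(3*η)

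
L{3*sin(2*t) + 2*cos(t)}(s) 6/(s^2 + 4) + 2*s/(s^2 + 1)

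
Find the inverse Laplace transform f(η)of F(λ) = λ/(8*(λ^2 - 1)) cosh(η)/8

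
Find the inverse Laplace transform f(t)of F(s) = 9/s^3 9 * t^2/2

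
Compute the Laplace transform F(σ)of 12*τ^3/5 72/(5*σ^4)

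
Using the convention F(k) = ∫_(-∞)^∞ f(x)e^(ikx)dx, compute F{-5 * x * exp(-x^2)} -5 * I * sqrt(pi) * k * exp(-k^2/4)/2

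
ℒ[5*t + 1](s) 5/s^2 + 1/s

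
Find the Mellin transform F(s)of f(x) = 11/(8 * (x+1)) 11 * pi * csc(pi * s)/8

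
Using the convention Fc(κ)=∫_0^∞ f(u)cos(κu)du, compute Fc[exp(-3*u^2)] sqrt(3)*sqrt(pi)*exp(-κ^2/12)/6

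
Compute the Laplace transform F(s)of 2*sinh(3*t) 6/(s^2 - 9)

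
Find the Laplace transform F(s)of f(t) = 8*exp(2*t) 8/(s - 2)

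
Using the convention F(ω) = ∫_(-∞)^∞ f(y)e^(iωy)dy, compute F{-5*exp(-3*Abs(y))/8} -15/(4*ω^2+36)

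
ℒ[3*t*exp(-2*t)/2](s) 3/(2*(s + 2)^2)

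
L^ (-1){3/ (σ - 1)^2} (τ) 3 * τ * exp (τ)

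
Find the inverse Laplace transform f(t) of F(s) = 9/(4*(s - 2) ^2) 9*t*exp(2*t) /4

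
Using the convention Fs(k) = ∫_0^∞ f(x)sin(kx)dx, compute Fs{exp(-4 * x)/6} k/(6 * (k^2 + 16))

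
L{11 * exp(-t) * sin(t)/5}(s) 11/(5 * ((s + 1)^2 + 1))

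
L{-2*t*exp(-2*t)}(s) -2/(s + 2)^2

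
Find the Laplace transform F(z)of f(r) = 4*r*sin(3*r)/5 24*z/(5*(z^2 + 9)^2)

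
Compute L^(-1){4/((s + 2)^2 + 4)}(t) 2 * exp(-2 * t) * sin(2 * t)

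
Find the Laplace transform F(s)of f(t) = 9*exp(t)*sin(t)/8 9/(8*((s - 1)^2 + 1))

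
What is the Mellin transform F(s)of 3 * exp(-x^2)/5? 3 * gamma(s/2)/10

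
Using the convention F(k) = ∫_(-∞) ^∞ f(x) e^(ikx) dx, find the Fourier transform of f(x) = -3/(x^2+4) -3*pi*exp(-2*Abs(k) ) /2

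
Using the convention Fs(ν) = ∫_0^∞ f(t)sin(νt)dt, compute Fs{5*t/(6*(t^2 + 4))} 5*pi*exp(-2*ν)/12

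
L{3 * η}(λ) 3/λ^2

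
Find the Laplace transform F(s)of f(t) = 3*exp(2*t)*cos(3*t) 3*(s - 2)/((s - 2)^2 + 9)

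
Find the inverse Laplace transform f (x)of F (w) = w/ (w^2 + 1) cos (x)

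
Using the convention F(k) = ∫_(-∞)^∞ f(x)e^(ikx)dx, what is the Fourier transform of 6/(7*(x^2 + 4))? 3*pi*exp(-2*Abs(k))/7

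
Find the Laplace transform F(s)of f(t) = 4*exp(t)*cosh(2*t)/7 4*(s - 1)/(7*((s - 1)^2-4))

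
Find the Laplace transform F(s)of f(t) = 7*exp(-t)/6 7/(6*(s + 1))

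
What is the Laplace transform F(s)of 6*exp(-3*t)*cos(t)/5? 6*(s + 3)/(5*((s + 3)^2 + 1))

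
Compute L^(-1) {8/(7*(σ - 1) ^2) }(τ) 8*τ*exp(τ) /7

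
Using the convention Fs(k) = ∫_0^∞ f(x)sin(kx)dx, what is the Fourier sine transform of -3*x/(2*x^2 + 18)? -3*pi*exp(-3*k)/4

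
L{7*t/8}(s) 7/(8*s^2)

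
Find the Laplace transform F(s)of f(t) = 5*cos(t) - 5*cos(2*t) 5*s/(s^2+1) - 5*s/(s^2+4)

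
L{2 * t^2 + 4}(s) 4/s^3 + 4/s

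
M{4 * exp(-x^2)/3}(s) 2 * gamma(s/2)/3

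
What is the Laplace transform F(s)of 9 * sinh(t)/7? 9/(7 * (s^2-1))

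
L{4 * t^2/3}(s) 8/(3 * s^3)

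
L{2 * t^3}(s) 12/s^4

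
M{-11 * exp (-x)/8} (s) -11 * gamma (s)/8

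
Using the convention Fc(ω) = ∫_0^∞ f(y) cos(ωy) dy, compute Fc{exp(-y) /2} 1/(2*(ω^2 + 1) ) 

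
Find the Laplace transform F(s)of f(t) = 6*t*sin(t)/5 12*s/(5*(s^2 + 1)^2)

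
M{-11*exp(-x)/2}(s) -11*gamma(s)/2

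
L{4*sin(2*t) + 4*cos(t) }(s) 8/(s^2 + 4) + 4*s/(s^2 + 1) 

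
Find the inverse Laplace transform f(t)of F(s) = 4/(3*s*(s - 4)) 2*exp(2*t)*sinh(2*t)/3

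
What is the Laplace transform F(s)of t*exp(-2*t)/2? 1/(2*(s + 2)^2)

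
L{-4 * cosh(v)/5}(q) -4 * q/(5 * q^2 - 5)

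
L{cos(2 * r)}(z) z/(z^2+4)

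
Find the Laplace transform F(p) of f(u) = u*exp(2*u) (p - 2) ^(-2) 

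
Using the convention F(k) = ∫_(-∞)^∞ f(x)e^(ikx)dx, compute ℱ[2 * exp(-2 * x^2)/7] sqrt(2) * sqrt(pi) * exp(-k^2/8)/7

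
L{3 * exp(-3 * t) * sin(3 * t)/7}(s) 9/(7 * ((s + 3)^2 + 9))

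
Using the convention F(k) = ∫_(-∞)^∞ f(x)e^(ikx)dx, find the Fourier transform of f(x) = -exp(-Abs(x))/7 -2/(7*k^2 + 7)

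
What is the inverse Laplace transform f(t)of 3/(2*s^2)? 3*t/2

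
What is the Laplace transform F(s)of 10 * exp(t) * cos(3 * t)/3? 10 * (s - 1)/(3 * ((s - 1)^2 + 9))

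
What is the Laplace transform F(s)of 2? 2/s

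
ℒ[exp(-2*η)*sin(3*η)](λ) 3/((λ+2)^2+9)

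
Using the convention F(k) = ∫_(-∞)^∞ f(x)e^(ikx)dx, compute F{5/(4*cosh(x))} 5*pi/(4*cosh(pi*k/2))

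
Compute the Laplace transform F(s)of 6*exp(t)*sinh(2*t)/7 12/(7*((s - 1)^2 - 4))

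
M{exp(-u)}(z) gamma(z)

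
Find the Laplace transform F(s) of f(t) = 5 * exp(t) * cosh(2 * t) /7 5 * (s - 1) /(7 * ((s - 1) ^2 - 4) ) 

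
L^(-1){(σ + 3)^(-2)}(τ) τ*exp(-3*τ)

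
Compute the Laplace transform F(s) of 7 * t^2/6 7/(3 * s^3) 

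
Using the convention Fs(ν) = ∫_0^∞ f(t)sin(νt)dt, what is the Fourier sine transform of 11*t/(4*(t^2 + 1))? 11*pi*exp(-ν)/8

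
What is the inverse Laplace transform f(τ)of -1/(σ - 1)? -exp(τ)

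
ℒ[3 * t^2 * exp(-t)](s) 6/(s + 1) ^3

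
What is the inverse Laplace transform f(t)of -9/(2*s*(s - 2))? -9*exp(t)*sinh(t)/2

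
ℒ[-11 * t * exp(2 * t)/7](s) -11/(7 * (s - 2)^2)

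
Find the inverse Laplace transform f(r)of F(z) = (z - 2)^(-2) r * exp(2 * r)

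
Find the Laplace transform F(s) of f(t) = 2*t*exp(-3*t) 2/(s + 3) ^2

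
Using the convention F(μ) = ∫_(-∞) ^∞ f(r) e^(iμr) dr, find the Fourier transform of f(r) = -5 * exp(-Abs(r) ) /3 -10/(3 * μ^2 + 3) 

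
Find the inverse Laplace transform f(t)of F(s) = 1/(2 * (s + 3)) exp(-3 * t)/2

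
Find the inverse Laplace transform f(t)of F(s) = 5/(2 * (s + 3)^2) 5 * t * exp(-3 * t)/2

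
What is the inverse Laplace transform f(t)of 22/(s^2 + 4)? 11 * sin(2 * t)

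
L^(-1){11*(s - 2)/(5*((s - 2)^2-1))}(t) 11*exp(2*t)*cosh(t)/5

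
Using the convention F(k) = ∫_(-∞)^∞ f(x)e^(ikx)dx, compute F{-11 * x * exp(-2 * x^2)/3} -11 * sqrt(2) * I * sqrt(pi) * k * exp(-k^2/8)/24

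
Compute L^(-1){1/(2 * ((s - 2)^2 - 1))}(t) exp(2 * t) * sinh(t)/2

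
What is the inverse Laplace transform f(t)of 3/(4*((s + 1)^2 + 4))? 3*exp(-t)*sin(2*t)/8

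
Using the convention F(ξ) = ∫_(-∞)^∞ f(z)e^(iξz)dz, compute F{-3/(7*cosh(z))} -3*pi/(7*cosh(pi*ξ/2))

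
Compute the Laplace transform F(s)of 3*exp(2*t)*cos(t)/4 3*(s - 2)/(4*((s - 2)^2 + 1))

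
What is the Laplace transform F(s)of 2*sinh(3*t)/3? 2/(s^2 - 9)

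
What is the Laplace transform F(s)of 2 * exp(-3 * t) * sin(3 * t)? 6/((s+3)^2+9)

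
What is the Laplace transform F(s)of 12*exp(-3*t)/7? 12/(7*(s + 3))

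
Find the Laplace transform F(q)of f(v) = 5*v 5/q^2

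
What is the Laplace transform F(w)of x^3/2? 3/w^4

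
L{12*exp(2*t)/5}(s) 12/(5*(s - 2))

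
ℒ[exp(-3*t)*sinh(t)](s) 1/((s + 3)^2 - 1)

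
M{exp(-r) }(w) gamma(w) 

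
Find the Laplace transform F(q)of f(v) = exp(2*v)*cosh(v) (q - 2)/((q - 2)^2 - 1)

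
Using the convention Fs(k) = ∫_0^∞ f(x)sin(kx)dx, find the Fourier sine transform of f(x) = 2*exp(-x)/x 2*atan(k)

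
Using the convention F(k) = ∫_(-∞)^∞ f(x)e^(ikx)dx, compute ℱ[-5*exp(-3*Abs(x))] -30/(k^2+9)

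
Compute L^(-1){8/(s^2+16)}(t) 2 * sin(4 * t)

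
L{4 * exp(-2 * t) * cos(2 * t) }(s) 4 * (s + 2) /((s + 2) ^2 + 4) 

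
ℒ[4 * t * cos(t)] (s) 4 * (s^2 - 1) /(s^2 + 1) ^2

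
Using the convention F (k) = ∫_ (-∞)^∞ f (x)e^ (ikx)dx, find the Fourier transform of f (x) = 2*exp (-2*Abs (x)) 8/ (k^2 + 4)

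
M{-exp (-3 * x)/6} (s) -gamma (s)/ (6 * 3^s)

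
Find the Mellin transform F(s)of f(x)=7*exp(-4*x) 7*gamma(s)/4^s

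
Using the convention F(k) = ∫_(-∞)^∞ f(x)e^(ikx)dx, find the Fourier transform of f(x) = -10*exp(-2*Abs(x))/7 -40/(7*k^2 + 28)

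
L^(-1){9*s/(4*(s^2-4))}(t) 9*cosh(2*t)/4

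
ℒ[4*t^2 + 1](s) 1/s + 8/s^3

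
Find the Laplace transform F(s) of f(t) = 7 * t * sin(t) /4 7 * s/(2 * (s^2 + 1) ^2) 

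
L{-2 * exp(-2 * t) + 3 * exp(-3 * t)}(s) 3/(s + 3) - 2/(s + 2)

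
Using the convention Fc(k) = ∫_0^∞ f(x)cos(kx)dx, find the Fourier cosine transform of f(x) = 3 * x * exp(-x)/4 3 * (1 - k^2)/(4 * (k^2 + 1)^2)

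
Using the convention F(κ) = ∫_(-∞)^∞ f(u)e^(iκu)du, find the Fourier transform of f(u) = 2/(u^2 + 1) 2 * pi * exp(-Abs(κ))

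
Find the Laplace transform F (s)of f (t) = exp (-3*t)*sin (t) 1/ ( (s + 3)^2 + 1)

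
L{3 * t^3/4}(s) 9/(2 * s^4)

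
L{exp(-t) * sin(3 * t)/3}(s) 1/((s + 1)^2 + 9)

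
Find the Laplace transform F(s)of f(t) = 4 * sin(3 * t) 12/(s^2 + 9)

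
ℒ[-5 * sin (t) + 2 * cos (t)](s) 2 * s/ (s^2 + 1)-5/ (s^2 + 1)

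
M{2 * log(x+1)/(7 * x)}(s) -2 * pi * csc(pi * s)/(7 * s - 7)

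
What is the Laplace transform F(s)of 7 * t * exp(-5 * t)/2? 7/(2 * (s + 5)^2)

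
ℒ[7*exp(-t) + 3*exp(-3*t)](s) 7/(s + 1) + 3/(s + 3)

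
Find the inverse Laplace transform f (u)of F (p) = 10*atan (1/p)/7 10*sin (u)/ (7*u)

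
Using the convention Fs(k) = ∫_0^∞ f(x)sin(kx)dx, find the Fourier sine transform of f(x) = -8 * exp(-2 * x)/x -8 * atan(k/2)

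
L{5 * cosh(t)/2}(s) 5 * s/(2 * (s^2-1))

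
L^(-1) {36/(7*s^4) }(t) 6*t^3/7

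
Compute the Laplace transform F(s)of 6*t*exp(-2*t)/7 6/(7*(s + 2)^2)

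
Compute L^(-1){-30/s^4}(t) -5 * t^3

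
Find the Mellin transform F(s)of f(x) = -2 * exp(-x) -2 * gamma(s)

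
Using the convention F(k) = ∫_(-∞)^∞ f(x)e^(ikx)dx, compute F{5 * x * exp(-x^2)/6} 5 * I * sqrt(pi) * k * exp(-k^2/4)/12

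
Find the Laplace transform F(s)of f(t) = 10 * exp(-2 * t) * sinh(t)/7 10/(7 * ((s + 2)^2-1))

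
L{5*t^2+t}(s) 10/s^3+s^(-2) 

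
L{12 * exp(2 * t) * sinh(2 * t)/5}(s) 24/(5 * s * (s - 4))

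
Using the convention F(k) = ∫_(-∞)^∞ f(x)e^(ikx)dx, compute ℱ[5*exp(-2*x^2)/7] 5*sqrt(2)*sqrt(pi)*exp(-k^2/8)/14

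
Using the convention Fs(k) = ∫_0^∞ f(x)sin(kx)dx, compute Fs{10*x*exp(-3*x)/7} 60*k/(7*(k^2 + 9)^2)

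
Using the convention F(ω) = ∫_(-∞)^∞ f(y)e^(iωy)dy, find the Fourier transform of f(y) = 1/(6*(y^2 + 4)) pi*exp(-2*Abs(ω))/12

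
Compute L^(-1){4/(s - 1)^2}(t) 4*t*exp(t)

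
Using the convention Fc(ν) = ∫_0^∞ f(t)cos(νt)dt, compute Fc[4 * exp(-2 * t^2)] sqrt(2) * sqrt(pi) * exp(-ν^2/8)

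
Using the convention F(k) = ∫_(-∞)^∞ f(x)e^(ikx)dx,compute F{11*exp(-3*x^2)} 11*sqrt(3)*sqrt(pi)*exp(-k^2/12)/3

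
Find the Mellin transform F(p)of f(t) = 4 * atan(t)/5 -2 * pi * sec(pi * p/2)/(5 * p)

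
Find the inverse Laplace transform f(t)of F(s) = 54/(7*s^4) 9*t^3/7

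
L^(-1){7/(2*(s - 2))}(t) 7*exp(2*t)/2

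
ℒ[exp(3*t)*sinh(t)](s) 1/((s - 3)^2 - 1)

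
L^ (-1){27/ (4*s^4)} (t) 9*t^3/8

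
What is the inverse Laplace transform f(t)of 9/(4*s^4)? 3*t^3/8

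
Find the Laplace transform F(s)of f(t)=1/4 1/(4 * s)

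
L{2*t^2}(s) 4/s^3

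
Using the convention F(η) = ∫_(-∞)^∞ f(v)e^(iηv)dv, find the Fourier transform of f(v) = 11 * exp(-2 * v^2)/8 11 * sqrt(2) * sqrt(pi) * exp(-η^2/8)/16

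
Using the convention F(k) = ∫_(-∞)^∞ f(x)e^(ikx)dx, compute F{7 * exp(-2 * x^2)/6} 7 * sqrt(2) * sqrt(pi) * exp(-k^2/8)/12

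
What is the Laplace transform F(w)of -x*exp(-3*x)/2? -1/(2*(w + 3)^2)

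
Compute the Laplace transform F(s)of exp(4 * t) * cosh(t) (s - 4)/((s - 4)^2 - 1)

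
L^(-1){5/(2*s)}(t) 5/2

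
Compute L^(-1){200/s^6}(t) 5 * t^5/3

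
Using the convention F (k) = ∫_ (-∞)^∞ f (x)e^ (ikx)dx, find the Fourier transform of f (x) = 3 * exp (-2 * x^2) 3 * sqrt (2) * sqrt (pi) * exp (-k^2/8)/2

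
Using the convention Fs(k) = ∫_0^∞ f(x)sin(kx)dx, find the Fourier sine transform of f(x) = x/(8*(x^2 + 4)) pi*exp(-2*k)/16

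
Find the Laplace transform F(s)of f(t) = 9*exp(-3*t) 9/(s + 3)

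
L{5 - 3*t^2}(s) 5/s - 6/s^3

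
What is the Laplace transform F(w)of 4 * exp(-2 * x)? 4/(w+2)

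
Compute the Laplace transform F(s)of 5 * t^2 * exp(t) 10/(s - 1)^3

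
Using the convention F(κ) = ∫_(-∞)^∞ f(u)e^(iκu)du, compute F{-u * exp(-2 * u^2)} -sqrt(2) * I * sqrt(pi) * κ * exp(-κ^2/8)/8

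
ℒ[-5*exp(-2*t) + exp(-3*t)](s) 1/(s + 3) - 5/(s + 2)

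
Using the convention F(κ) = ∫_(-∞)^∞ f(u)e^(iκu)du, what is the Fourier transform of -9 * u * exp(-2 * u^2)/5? -9 * sqrt(2) * I * sqrt(pi) * κ * exp(-κ^2/8)/40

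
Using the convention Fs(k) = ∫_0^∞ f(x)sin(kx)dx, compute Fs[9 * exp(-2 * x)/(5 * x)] 9 * atan(k/2)/5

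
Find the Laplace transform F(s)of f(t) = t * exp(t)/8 1/(8 * (s - 1)^2)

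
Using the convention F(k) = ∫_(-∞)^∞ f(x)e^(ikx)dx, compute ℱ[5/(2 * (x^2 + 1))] 5 * pi * exp(-Abs(k))/2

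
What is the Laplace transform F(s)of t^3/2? 3/s^4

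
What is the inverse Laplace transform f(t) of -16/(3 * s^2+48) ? -4 * sin(4 * t) /3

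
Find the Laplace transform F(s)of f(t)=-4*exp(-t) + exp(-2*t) 1/(s + 2) - 4/(s + 1)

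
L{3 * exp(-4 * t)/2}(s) 3/(2 * (s + 4))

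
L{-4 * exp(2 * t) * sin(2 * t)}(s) -8/((s - 2)^2 + 4)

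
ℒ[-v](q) -1/q^2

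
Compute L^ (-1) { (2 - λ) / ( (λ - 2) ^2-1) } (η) -exp (2 * η) * cosh (η) 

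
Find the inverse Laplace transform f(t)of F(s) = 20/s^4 10*t^3/3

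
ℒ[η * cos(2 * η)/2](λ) (λ^2 - 4)/(2 * (λ^2 + 4)^2)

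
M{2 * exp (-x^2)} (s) gamma (s/2)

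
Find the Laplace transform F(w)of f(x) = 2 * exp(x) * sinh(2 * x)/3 4/(3 * ((w - 1)^2 - 4))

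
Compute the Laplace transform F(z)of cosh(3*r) z/(z^2 - 9)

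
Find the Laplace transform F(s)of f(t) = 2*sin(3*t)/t 2*atan(3/s)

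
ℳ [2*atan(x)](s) -pi*sec(pi*s/2)/s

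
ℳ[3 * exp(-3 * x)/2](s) 3^(1 - s) * gamma(s)/2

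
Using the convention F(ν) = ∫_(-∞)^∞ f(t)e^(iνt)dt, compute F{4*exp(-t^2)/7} 4*sqrt(pi)*exp(-ν^2/4)/7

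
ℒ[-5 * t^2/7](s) -10/ (7 * s^3)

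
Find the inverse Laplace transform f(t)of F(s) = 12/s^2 12*t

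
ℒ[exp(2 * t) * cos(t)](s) (s - 2)/((s - 2)^2+1)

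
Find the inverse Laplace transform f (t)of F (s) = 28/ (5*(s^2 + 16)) 7*sin (4*t)/5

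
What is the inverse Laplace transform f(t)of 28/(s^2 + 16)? 7 * sin(4 * t)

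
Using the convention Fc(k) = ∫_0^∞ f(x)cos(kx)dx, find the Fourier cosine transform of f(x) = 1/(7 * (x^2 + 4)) pi * exp(-2 * k)/28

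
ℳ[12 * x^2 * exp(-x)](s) 12 * gamma(s + 2)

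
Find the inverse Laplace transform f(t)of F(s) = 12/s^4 2*t^3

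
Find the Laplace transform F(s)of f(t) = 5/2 5/(2 * s)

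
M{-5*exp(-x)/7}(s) -5*gamma(s)/7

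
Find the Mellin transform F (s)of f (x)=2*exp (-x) 2*gamma (s)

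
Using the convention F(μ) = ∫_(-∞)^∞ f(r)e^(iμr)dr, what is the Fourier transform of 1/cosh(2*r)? pi/(2*cosh(pi*μ/4))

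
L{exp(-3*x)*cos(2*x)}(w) (w + 3)/((w + 3)^2 + 4)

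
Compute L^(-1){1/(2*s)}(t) 1/2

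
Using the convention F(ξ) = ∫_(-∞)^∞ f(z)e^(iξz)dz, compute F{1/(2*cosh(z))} pi/(2*cosh(pi*ξ/2))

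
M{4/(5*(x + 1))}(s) 4*pi*csc(pi*s)/5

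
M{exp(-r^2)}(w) gamma(w/2)/2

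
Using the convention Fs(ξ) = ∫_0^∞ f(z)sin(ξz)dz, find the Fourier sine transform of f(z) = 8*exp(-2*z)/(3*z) 8*atan(ξ/2)/3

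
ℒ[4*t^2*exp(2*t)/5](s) 8/(5*(s - 2)^3)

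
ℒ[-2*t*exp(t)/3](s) -2/(3*(s - 1)^2)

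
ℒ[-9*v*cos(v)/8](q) 9*(1 - q^2)/(8*(q^2 + 1)^2)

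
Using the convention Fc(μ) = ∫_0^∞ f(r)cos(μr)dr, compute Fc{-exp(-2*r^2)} -sqrt(2)*sqrt(pi)*exp(-μ^2/8)/4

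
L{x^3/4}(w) 3/(2*w^4)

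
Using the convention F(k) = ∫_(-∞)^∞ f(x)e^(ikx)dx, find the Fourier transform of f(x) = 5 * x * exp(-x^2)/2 5 * I * sqrt(pi) * k * exp(-k^2/4)/4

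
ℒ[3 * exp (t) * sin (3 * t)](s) 9/ ( (s - 1)^2 + 9)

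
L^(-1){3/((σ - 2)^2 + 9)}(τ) exp(2*τ)*sin(3*τ)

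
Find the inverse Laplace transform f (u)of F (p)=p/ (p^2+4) cos (2*u)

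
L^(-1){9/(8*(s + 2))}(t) 9*exp(-2*t)/8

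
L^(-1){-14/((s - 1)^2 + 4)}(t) -7*exp(t)*sin(2*t)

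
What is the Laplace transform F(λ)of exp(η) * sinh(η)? 1/(λ * (λ - 2))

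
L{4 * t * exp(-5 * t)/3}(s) 4/(3 * (s + 5)^2)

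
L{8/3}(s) 8/(3 * s)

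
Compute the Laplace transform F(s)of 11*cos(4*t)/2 11*s/(2*(s^2+16))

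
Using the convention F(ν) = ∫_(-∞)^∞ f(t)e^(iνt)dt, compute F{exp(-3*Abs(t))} 6/(ν^2 + 9)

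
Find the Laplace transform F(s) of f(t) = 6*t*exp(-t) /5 6/(5*(s + 1) ^2) 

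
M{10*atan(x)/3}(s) -5*pi*sec(pi*s/2)/(3*s)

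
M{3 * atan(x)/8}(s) -3 * pi * sec(pi * s/2)/(16 * s)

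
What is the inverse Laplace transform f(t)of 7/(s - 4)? 7*exp(4*t)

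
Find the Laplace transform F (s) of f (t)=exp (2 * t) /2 1/ (2 * (s - 2) ) 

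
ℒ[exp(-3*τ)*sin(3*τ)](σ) 3/((σ + 3)^2 + 9)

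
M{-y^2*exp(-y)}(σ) -gamma(σ + 2)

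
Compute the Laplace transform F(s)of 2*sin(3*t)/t 2*atan(3/s)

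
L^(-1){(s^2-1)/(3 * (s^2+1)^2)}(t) t * cos(t)/3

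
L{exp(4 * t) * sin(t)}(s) 1/((s - 4)^2 + 1)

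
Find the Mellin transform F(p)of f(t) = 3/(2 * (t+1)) 3 * pi * csc(pi * p)/2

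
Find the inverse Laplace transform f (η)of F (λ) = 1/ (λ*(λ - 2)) exp (η)*sinh (η)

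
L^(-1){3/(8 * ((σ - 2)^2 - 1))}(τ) 3 * exp(2 * τ) * sinh(τ)/8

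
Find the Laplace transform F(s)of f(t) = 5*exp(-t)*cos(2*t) 5*(s + 1)/((s + 1)^2 + 4)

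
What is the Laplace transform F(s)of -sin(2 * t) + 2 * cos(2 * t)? 2 * s/(s^2 + 4)-2/(s^2 + 4)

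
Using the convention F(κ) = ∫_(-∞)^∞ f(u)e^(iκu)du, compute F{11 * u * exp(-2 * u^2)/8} 11 * sqrt(2) * I * sqrt(pi) * κ * exp(-κ^2/8)/64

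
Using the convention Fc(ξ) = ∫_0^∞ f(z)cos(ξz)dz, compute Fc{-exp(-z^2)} -sqrt(pi)*exp(-ξ^2/4)/2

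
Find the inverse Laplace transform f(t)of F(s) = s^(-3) t^2/2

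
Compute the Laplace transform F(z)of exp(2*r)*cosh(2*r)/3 (z - 2)/(3*z*(z - 4))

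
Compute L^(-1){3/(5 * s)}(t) 3/5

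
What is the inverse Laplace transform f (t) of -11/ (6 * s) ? -11/6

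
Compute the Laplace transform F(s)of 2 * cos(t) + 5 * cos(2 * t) 2 * s/(s^2 + 1) + 5 * s/(s^2 + 4)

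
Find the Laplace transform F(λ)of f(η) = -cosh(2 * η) -λ/(λ^2 - 4)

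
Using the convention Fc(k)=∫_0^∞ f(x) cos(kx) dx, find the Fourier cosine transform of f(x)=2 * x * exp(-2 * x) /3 2 * (4 - k^2) /(3 * (k^2+4) ^2) 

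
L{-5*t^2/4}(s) -5/(2*s^3)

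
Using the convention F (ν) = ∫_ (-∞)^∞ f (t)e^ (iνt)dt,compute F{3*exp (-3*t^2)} sqrt (3)*sqrt (pi)*exp (-ν^2/12)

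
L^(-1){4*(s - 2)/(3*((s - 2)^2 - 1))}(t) 4*exp(2*t)*cosh(t)/3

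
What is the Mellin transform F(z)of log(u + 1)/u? -pi*csc(pi*z)/(z - 1)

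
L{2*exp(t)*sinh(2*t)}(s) 4/((s - 1)^2 - 4)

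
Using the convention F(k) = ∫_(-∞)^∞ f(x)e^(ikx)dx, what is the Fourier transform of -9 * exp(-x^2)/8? -9 * sqrt(pi) * exp(-k^2/4)/8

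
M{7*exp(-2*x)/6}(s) 7*gamma(s)/(6*2^s)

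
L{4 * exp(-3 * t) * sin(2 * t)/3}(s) 8/(3 * ((s + 3)^2 + 4))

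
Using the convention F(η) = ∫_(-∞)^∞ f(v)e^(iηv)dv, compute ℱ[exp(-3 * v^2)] sqrt(3) * sqrt(pi) * exp(-η^2/12)/3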